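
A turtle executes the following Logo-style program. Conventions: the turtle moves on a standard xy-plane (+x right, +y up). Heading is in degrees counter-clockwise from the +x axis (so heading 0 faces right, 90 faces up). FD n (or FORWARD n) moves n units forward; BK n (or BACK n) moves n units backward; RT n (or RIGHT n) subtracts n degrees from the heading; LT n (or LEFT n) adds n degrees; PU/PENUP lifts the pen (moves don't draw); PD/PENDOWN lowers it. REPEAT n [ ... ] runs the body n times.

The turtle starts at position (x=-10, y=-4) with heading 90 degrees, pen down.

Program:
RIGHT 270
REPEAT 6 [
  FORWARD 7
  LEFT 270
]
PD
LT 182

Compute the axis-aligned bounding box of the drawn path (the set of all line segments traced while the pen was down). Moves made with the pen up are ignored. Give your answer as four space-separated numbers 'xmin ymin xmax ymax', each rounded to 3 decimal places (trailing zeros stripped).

Answer: -17 -4 -10 3

Derivation:
Executing turtle program step by step:
Start: pos=(-10,-4), heading=90, pen down
RT 270: heading 90 -> 180
REPEAT 6 [
  -- iteration 1/6 --
  FD 7: (-10,-4) -> (-17,-4) [heading=180, draw]
  LT 270: heading 180 -> 90
  -- iteration 2/6 --
  FD 7: (-17,-4) -> (-17,3) [heading=90, draw]
  LT 270: heading 90 -> 0
  -- iteration 3/6 --
  FD 7: (-17,3) -> (-10,3) [heading=0, draw]
  LT 270: heading 0 -> 270
  -- iteration 4/6 --
  FD 7: (-10,3) -> (-10,-4) [heading=270, draw]
  LT 270: heading 270 -> 180
  -- iteration 5/6 --
  FD 7: (-10,-4) -> (-17,-4) [heading=180, draw]
  LT 270: heading 180 -> 90
  -- iteration 6/6 --
  FD 7: (-17,-4) -> (-17,3) [heading=90, draw]
  LT 270: heading 90 -> 0
]
PD: pen down
LT 182: heading 0 -> 182
Final: pos=(-17,3), heading=182, 6 segment(s) drawn

Segment endpoints: x in {-17, -17, -17, -10, -10}, y in {-4, -4, -4, -4, 3, 3, 3}
xmin=-17, ymin=-4, xmax=-10, ymax=3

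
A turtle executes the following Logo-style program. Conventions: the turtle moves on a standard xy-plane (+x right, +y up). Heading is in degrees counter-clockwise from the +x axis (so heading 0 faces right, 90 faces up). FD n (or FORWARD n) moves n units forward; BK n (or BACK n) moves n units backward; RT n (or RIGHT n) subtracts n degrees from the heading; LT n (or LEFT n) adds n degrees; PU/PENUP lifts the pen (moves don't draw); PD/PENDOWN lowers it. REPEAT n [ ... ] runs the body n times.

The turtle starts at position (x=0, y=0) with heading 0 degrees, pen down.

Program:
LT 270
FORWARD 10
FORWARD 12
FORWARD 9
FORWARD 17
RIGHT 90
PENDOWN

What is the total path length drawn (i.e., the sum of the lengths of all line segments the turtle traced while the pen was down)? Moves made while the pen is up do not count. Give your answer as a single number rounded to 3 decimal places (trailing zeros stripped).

Executing turtle program step by step:
Start: pos=(0,0), heading=0, pen down
LT 270: heading 0 -> 270
FD 10: (0,0) -> (0,-10) [heading=270, draw]
FD 12: (0,-10) -> (0,-22) [heading=270, draw]
FD 9: (0,-22) -> (0,-31) [heading=270, draw]
FD 17: (0,-31) -> (0,-48) [heading=270, draw]
RT 90: heading 270 -> 180
PD: pen down
Final: pos=(0,-48), heading=180, 4 segment(s) drawn

Segment lengths:
  seg 1: (0,0) -> (0,-10), length = 10
  seg 2: (0,-10) -> (0,-22), length = 12
  seg 3: (0,-22) -> (0,-31), length = 9
  seg 4: (0,-31) -> (0,-48), length = 17
Total = 48

Answer: 48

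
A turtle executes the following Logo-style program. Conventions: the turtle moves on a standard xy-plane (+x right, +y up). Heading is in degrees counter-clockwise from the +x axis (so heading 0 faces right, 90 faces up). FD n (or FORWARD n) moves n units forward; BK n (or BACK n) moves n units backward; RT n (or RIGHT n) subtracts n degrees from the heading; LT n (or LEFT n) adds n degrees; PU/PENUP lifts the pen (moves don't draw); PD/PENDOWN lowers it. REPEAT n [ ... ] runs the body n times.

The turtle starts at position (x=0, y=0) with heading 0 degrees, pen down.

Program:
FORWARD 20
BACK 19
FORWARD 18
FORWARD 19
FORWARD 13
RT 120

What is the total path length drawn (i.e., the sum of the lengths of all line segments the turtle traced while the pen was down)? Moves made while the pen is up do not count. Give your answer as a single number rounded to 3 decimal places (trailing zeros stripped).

Executing turtle program step by step:
Start: pos=(0,0), heading=0, pen down
FD 20: (0,0) -> (20,0) [heading=0, draw]
BK 19: (20,0) -> (1,0) [heading=0, draw]
FD 18: (1,0) -> (19,0) [heading=0, draw]
FD 19: (19,0) -> (38,0) [heading=0, draw]
FD 13: (38,0) -> (51,0) [heading=0, draw]
RT 120: heading 0 -> 240
Final: pos=(51,0), heading=240, 5 segment(s) drawn

Segment lengths:
  seg 1: (0,0) -> (20,0), length = 20
  seg 2: (20,0) -> (1,0), length = 19
  seg 3: (1,0) -> (19,0), length = 18
  seg 4: (19,0) -> (38,0), length = 19
  seg 5: (38,0) -> (51,0), length = 13
Total = 89

Answer: 89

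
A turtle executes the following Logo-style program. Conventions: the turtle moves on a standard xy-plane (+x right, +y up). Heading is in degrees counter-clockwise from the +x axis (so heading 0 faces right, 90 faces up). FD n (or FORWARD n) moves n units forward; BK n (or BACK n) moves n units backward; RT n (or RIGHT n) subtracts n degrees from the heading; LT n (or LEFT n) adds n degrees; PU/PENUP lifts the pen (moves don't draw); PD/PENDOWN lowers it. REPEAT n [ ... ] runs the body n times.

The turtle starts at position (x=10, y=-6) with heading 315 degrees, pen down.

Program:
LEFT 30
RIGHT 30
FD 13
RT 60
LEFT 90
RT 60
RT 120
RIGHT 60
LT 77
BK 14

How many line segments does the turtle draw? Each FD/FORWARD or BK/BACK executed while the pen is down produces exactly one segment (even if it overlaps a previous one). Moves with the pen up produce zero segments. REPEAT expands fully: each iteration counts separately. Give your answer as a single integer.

Answer: 2

Derivation:
Executing turtle program step by step:
Start: pos=(10,-6), heading=315, pen down
LT 30: heading 315 -> 345
RT 30: heading 345 -> 315
FD 13: (10,-6) -> (19.192,-15.192) [heading=315, draw]
RT 60: heading 315 -> 255
LT 90: heading 255 -> 345
RT 60: heading 345 -> 285
RT 120: heading 285 -> 165
RT 60: heading 165 -> 105
LT 77: heading 105 -> 182
BK 14: (19.192,-15.192) -> (33.184,-14.704) [heading=182, draw]
Final: pos=(33.184,-14.704), heading=182, 2 segment(s) drawn
Segments drawn: 2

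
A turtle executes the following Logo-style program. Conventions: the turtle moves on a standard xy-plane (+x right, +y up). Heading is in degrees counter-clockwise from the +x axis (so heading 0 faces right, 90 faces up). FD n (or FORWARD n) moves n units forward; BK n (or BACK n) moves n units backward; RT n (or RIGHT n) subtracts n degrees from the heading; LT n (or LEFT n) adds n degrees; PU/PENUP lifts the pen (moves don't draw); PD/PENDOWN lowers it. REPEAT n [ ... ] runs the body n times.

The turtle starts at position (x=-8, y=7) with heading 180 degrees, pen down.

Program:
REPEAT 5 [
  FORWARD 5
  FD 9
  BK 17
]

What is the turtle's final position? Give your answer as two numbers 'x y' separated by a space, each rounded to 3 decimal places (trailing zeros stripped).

Answer: 7 7

Derivation:
Executing turtle program step by step:
Start: pos=(-8,7), heading=180, pen down
REPEAT 5 [
  -- iteration 1/5 --
  FD 5: (-8,7) -> (-13,7) [heading=180, draw]
  FD 9: (-13,7) -> (-22,7) [heading=180, draw]
  BK 17: (-22,7) -> (-5,7) [heading=180, draw]
  -- iteration 2/5 --
  FD 5: (-5,7) -> (-10,7) [heading=180, draw]
  FD 9: (-10,7) -> (-19,7) [heading=180, draw]
  BK 17: (-19,7) -> (-2,7) [heading=180, draw]
  -- iteration 3/5 --
  FD 5: (-2,7) -> (-7,7) [heading=180, draw]
  FD 9: (-7,7) -> (-16,7) [heading=180, draw]
  BK 17: (-16,7) -> (1,7) [heading=180, draw]
  -- iteration 4/5 --
  FD 5: (1,7) -> (-4,7) [heading=180, draw]
  FD 9: (-4,7) -> (-13,7) [heading=180, draw]
  BK 17: (-13,7) -> (4,7) [heading=180, draw]
  -- iteration 5/5 --
  FD 5: (4,7) -> (-1,7) [heading=180, draw]
  FD 9: (-1,7) -> (-10,7) [heading=180, draw]
  BK 17: (-10,7) -> (7,7) [heading=180, draw]
]
Final: pos=(7,7), heading=180, 15 segment(s) drawn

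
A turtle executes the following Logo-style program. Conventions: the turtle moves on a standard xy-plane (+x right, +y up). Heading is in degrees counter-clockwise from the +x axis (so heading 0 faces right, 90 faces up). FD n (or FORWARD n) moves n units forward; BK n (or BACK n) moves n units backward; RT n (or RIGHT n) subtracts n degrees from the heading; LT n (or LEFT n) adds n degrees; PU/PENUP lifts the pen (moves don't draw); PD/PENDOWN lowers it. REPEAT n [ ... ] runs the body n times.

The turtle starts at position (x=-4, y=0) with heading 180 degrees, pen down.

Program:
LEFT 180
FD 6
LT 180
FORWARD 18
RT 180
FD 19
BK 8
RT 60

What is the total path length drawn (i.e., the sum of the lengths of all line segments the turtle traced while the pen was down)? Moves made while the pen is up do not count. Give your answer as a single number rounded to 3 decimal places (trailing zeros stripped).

Executing turtle program step by step:
Start: pos=(-4,0), heading=180, pen down
LT 180: heading 180 -> 0
FD 6: (-4,0) -> (2,0) [heading=0, draw]
LT 180: heading 0 -> 180
FD 18: (2,0) -> (-16,0) [heading=180, draw]
RT 180: heading 180 -> 0
FD 19: (-16,0) -> (3,0) [heading=0, draw]
BK 8: (3,0) -> (-5,0) [heading=0, draw]
RT 60: heading 0 -> 300
Final: pos=(-5,0), heading=300, 4 segment(s) drawn

Segment lengths:
  seg 1: (-4,0) -> (2,0), length = 6
  seg 2: (2,0) -> (-16,0), length = 18
  seg 3: (-16,0) -> (3,0), length = 19
  seg 4: (3,0) -> (-5,0), length = 8
Total = 51

Answer: 51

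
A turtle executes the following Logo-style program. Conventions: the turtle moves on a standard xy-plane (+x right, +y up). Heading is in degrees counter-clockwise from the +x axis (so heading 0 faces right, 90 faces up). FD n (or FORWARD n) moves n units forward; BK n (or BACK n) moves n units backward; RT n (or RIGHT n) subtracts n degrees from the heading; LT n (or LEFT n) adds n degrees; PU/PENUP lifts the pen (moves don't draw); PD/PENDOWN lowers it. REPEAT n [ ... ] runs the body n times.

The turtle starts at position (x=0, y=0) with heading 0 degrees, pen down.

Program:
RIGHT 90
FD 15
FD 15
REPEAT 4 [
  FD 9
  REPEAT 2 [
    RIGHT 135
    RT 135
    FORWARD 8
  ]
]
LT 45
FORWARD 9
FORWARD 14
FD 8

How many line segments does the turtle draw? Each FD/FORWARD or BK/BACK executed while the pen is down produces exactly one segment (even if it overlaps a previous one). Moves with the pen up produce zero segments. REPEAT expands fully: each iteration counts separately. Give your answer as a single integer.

Answer: 17

Derivation:
Executing turtle program step by step:
Start: pos=(0,0), heading=0, pen down
RT 90: heading 0 -> 270
FD 15: (0,0) -> (0,-15) [heading=270, draw]
FD 15: (0,-15) -> (0,-30) [heading=270, draw]
REPEAT 4 [
  -- iteration 1/4 --
  FD 9: (0,-30) -> (0,-39) [heading=270, draw]
  REPEAT 2 [
    -- iteration 1/2 --
    RT 135: heading 270 -> 135
    RT 135: heading 135 -> 0
    FD 8: (0,-39) -> (8,-39) [heading=0, draw]
    -- iteration 2/2 --
    RT 135: heading 0 -> 225
    RT 135: heading 225 -> 90
    FD 8: (8,-39) -> (8,-31) [heading=90, draw]
  ]
  -- iteration 2/4 --
  FD 9: (8,-31) -> (8,-22) [heading=90, draw]
  REPEAT 2 [
    -- iteration 1/2 --
    RT 135: heading 90 -> 315
    RT 135: heading 315 -> 180
    FD 8: (8,-22) -> (0,-22) [heading=180, draw]
    -- iteration 2/2 --
    RT 135: heading 180 -> 45
    RT 135: heading 45 -> 270
    FD 8: (0,-22) -> (0,-30) [heading=270, draw]
  ]
  -- iteration 3/4 --
  FD 9: (0,-30) -> (0,-39) [heading=270, draw]
  REPEAT 2 [
    -- iteration 1/2 --
    RT 135: heading 270 -> 135
    RT 135: heading 135 -> 0
    FD 8: (0,-39) -> (8,-39) [heading=0, draw]
    -- iteration 2/2 --
    RT 135: heading 0 -> 225
    RT 135: heading 225 -> 90
    FD 8: (8,-39) -> (8,-31) [heading=90, draw]
  ]
  -- iteration 4/4 --
  FD 9: (8,-31) -> (8,-22) [heading=90, draw]
  REPEAT 2 [
    -- iteration 1/2 --
    RT 135: heading 90 -> 315
    RT 135: heading 315 -> 180
    FD 8: (8,-22) -> (0,-22) [heading=180, draw]
    -- iteration 2/2 --
    RT 135: heading 180 -> 45
    RT 135: heading 45 -> 270
    FD 8: (0,-22) -> (0,-30) [heading=270, draw]
  ]
]
LT 45: heading 270 -> 315
FD 9: (0,-30) -> (6.364,-36.364) [heading=315, draw]
FD 14: (6.364,-36.364) -> (16.263,-46.263) [heading=315, draw]
FD 8: (16.263,-46.263) -> (21.92,-51.92) [heading=315, draw]
Final: pos=(21.92,-51.92), heading=315, 17 segment(s) drawn
Segments drawn: 17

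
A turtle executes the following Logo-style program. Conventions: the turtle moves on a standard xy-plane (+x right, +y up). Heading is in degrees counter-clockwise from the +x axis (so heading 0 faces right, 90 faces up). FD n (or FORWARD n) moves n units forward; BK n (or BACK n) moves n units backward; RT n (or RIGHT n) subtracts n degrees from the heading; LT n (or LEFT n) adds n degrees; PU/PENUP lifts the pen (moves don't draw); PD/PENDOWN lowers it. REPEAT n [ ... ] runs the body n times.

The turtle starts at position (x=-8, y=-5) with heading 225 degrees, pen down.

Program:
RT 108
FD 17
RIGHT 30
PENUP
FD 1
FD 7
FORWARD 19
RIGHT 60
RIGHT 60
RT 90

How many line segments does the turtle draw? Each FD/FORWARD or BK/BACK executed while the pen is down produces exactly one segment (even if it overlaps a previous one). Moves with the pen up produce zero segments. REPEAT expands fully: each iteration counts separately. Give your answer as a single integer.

Answer: 1

Derivation:
Executing turtle program step by step:
Start: pos=(-8,-5), heading=225, pen down
RT 108: heading 225 -> 117
FD 17: (-8,-5) -> (-15.718,10.147) [heading=117, draw]
RT 30: heading 117 -> 87
PU: pen up
FD 1: (-15.718,10.147) -> (-15.666,11.146) [heading=87, move]
FD 7: (-15.666,11.146) -> (-15.299,18.136) [heading=87, move]
FD 19: (-15.299,18.136) -> (-14.305,37.11) [heading=87, move]
RT 60: heading 87 -> 27
RT 60: heading 27 -> 327
RT 90: heading 327 -> 237
Final: pos=(-14.305,37.11), heading=237, 1 segment(s) drawn
Segments drawn: 1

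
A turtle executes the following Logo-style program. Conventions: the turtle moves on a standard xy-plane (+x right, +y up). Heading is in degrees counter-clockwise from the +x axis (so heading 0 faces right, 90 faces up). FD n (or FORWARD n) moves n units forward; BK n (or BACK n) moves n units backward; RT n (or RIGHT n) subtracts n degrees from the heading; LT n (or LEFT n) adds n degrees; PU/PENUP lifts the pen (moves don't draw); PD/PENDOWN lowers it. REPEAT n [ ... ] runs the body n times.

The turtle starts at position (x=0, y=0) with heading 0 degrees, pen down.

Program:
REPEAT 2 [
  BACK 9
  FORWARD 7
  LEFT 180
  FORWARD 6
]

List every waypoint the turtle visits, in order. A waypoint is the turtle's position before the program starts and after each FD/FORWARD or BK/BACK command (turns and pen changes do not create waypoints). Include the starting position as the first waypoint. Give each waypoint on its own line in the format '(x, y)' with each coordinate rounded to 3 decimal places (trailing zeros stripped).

Executing turtle program step by step:
Start: pos=(0,0), heading=0, pen down
REPEAT 2 [
  -- iteration 1/2 --
  BK 9: (0,0) -> (-9,0) [heading=0, draw]
  FD 7: (-9,0) -> (-2,0) [heading=0, draw]
  LT 180: heading 0 -> 180
  FD 6: (-2,0) -> (-8,0) [heading=180, draw]
  -- iteration 2/2 --
  BK 9: (-8,0) -> (1,0) [heading=180, draw]
  FD 7: (1,0) -> (-6,0) [heading=180, draw]
  LT 180: heading 180 -> 0
  FD 6: (-6,0) -> (0,0) [heading=0, draw]
]
Final: pos=(0,0), heading=0, 6 segment(s) drawn
Waypoints (7 total):
(0, 0)
(-9, 0)
(-2, 0)
(-8, 0)
(1, 0)
(-6, 0)
(0, 0)

Answer: (0, 0)
(-9, 0)
(-2, 0)
(-8, 0)
(1, 0)
(-6, 0)
(0, 0)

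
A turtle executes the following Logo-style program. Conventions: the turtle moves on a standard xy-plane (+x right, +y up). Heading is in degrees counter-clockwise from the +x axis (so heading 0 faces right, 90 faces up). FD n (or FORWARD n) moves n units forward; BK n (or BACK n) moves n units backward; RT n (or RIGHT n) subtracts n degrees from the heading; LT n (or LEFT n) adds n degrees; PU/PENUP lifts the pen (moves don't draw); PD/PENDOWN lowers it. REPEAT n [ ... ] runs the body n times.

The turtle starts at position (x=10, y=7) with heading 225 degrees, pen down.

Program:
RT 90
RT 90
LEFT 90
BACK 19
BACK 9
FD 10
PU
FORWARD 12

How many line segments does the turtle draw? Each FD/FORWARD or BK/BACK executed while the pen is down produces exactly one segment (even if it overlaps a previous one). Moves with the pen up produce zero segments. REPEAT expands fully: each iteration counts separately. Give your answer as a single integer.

Executing turtle program step by step:
Start: pos=(10,7), heading=225, pen down
RT 90: heading 225 -> 135
RT 90: heading 135 -> 45
LT 90: heading 45 -> 135
BK 19: (10,7) -> (23.435,-6.435) [heading=135, draw]
BK 9: (23.435,-6.435) -> (29.799,-12.799) [heading=135, draw]
FD 10: (29.799,-12.799) -> (22.728,-5.728) [heading=135, draw]
PU: pen up
FD 12: (22.728,-5.728) -> (14.243,2.757) [heading=135, move]
Final: pos=(14.243,2.757), heading=135, 3 segment(s) drawn
Segments drawn: 3

Answer: 3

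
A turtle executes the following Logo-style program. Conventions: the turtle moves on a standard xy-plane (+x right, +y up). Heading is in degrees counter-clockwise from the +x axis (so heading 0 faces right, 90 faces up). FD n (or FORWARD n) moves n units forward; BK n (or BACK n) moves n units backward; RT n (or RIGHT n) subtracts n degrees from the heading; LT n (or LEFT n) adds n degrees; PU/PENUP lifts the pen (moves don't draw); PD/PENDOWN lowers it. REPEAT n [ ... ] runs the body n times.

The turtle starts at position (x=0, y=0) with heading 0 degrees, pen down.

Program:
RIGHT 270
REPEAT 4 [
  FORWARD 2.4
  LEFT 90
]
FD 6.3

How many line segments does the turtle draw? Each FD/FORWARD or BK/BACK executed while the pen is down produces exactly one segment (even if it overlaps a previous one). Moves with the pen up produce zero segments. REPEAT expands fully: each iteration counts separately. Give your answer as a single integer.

Answer: 5

Derivation:
Executing turtle program step by step:
Start: pos=(0,0), heading=0, pen down
RT 270: heading 0 -> 90
REPEAT 4 [
  -- iteration 1/4 --
  FD 2.4: (0,0) -> (0,2.4) [heading=90, draw]
  LT 90: heading 90 -> 180
  -- iteration 2/4 --
  FD 2.4: (0,2.4) -> (-2.4,2.4) [heading=180, draw]
  LT 90: heading 180 -> 270
  -- iteration 3/4 --
  FD 2.4: (-2.4,2.4) -> (-2.4,0) [heading=270, draw]
  LT 90: heading 270 -> 0
  -- iteration 4/4 --
  FD 2.4: (-2.4,0) -> (0,0) [heading=0, draw]
  LT 90: heading 0 -> 90
]
FD 6.3: (0,0) -> (0,6.3) [heading=90, draw]
Final: pos=(0,6.3), heading=90, 5 segment(s) drawn
Segments drawn: 5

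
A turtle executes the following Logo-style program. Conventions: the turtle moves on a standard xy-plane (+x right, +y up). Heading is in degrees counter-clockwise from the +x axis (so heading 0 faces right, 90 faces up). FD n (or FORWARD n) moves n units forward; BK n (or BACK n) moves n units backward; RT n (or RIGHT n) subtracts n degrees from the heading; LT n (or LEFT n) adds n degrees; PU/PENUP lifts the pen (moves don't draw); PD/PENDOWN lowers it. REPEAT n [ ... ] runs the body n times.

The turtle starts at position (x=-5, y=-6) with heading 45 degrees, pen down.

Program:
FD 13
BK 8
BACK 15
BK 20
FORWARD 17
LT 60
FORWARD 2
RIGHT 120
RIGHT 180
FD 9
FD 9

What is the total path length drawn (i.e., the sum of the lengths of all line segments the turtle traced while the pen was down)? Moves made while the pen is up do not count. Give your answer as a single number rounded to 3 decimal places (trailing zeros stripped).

Executing turtle program step by step:
Start: pos=(-5,-6), heading=45, pen down
FD 13: (-5,-6) -> (4.192,3.192) [heading=45, draw]
BK 8: (4.192,3.192) -> (-1.464,-2.464) [heading=45, draw]
BK 15: (-1.464,-2.464) -> (-12.071,-13.071) [heading=45, draw]
BK 20: (-12.071,-13.071) -> (-26.213,-27.213) [heading=45, draw]
FD 17: (-26.213,-27.213) -> (-14.192,-15.192) [heading=45, draw]
LT 60: heading 45 -> 105
FD 2: (-14.192,-15.192) -> (-14.71,-13.261) [heading=105, draw]
RT 120: heading 105 -> 345
RT 180: heading 345 -> 165
FD 9: (-14.71,-13.261) -> (-23.403,-10.931) [heading=165, draw]
FD 9: (-23.403,-10.931) -> (-32.097,-8.602) [heading=165, draw]
Final: pos=(-32.097,-8.602), heading=165, 8 segment(s) drawn

Segment lengths:
  seg 1: (-5,-6) -> (4.192,3.192), length = 13
  seg 2: (4.192,3.192) -> (-1.464,-2.464), length = 8
  seg 3: (-1.464,-2.464) -> (-12.071,-13.071), length = 15
  seg 4: (-12.071,-13.071) -> (-26.213,-27.213), length = 20
  seg 5: (-26.213,-27.213) -> (-14.192,-15.192), length = 17
  seg 6: (-14.192,-15.192) -> (-14.71,-13.261), length = 2
  seg 7: (-14.71,-13.261) -> (-23.403,-10.931), length = 9
  seg 8: (-23.403,-10.931) -> (-32.097,-8.602), length = 9
Total = 93

Answer: 93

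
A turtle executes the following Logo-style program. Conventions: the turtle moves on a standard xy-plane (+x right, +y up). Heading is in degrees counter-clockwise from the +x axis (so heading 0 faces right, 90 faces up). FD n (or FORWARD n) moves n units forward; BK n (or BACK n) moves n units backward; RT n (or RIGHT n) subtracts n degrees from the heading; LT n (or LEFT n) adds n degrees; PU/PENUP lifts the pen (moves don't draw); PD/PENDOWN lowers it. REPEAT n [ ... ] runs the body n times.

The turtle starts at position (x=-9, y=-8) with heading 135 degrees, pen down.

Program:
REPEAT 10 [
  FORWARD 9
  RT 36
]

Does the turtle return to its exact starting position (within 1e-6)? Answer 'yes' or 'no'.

Executing turtle program step by step:
Start: pos=(-9,-8), heading=135, pen down
REPEAT 10 [
  -- iteration 1/10 --
  FD 9: (-9,-8) -> (-15.364,-1.636) [heading=135, draw]
  RT 36: heading 135 -> 99
  -- iteration 2/10 --
  FD 9: (-15.364,-1.636) -> (-16.772,7.253) [heading=99, draw]
  RT 36: heading 99 -> 63
  -- iteration 3/10 --
  FD 9: (-16.772,7.253) -> (-12.686,15.272) [heading=63, draw]
  RT 36: heading 63 -> 27
  -- iteration 4/10 --
  FD 9: (-12.686,15.272) -> (-4.667,19.358) [heading=27, draw]
  RT 36: heading 27 -> 351
  -- iteration 5/10 --
  FD 9: (-4.667,19.358) -> (4.222,17.95) [heading=351, draw]
  RT 36: heading 351 -> 315
  -- iteration 6/10 --
  FD 9: (4.222,17.95) -> (10.586,11.586) [heading=315, draw]
  RT 36: heading 315 -> 279
  -- iteration 7/10 --
  FD 9: (10.586,11.586) -> (11.994,2.697) [heading=279, draw]
  RT 36: heading 279 -> 243
  -- iteration 8/10 --
  FD 9: (11.994,2.697) -> (7.908,-5.322) [heading=243, draw]
  RT 36: heading 243 -> 207
  -- iteration 9/10 --
  FD 9: (7.908,-5.322) -> (-0.111,-9.408) [heading=207, draw]
  RT 36: heading 207 -> 171
  -- iteration 10/10 --
  FD 9: (-0.111,-9.408) -> (-9,-8) [heading=171, draw]
  RT 36: heading 171 -> 135
]
Final: pos=(-9,-8), heading=135, 10 segment(s) drawn

Start position: (-9, -8)
Final position: (-9, -8)
Distance = 0; < 1e-6 -> CLOSED

Answer: yes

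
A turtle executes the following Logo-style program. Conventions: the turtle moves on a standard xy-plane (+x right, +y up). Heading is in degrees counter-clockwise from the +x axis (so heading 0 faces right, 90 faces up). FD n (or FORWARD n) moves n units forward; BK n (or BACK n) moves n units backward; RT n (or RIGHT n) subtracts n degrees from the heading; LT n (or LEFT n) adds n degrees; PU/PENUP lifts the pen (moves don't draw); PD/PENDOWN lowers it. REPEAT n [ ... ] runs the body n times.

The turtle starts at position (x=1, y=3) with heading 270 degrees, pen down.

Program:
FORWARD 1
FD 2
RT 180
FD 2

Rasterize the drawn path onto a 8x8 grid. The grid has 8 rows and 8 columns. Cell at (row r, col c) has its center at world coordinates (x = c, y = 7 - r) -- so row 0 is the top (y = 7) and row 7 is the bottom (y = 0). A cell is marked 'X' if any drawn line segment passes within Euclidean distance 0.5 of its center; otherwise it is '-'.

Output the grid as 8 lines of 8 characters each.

Answer: --------
--------
--------
--------
-X------
-X------
-X------
-X------

Derivation:
Segment 0: (1,3) -> (1,2)
Segment 1: (1,2) -> (1,0)
Segment 2: (1,0) -> (1,2)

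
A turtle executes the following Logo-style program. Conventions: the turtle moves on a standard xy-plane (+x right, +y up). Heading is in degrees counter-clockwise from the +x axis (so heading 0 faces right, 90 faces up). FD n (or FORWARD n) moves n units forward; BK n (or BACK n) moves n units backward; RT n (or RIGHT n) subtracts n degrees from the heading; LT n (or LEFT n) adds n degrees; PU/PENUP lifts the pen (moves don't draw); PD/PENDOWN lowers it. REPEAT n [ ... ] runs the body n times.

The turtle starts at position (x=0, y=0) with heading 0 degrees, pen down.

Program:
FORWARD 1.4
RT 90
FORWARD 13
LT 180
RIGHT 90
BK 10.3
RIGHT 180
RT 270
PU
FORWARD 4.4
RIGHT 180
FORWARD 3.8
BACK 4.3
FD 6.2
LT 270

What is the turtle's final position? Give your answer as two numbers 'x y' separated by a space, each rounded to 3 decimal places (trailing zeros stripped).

Executing turtle program step by step:
Start: pos=(0,0), heading=0, pen down
FD 1.4: (0,0) -> (1.4,0) [heading=0, draw]
RT 90: heading 0 -> 270
FD 13: (1.4,0) -> (1.4,-13) [heading=270, draw]
LT 180: heading 270 -> 90
RT 90: heading 90 -> 0
BK 10.3: (1.4,-13) -> (-8.9,-13) [heading=0, draw]
RT 180: heading 0 -> 180
RT 270: heading 180 -> 270
PU: pen up
FD 4.4: (-8.9,-13) -> (-8.9,-17.4) [heading=270, move]
RT 180: heading 270 -> 90
FD 3.8: (-8.9,-17.4) -> (-8.9,-13.6) [heading=90, move]
BK 4.3: (-8.9,-13.6) -> (-8.9,-17.9) [heading=90, move]
FD 6.2: (-8.9,-17.9) -> (-8.9,-11.7) [heading=90, move]
LT 270: heading 90 -> 0
Final: pos=(-8.9,-11.7), heading=0, 3 segment(s) drawn

Answer: -8.9 -11.7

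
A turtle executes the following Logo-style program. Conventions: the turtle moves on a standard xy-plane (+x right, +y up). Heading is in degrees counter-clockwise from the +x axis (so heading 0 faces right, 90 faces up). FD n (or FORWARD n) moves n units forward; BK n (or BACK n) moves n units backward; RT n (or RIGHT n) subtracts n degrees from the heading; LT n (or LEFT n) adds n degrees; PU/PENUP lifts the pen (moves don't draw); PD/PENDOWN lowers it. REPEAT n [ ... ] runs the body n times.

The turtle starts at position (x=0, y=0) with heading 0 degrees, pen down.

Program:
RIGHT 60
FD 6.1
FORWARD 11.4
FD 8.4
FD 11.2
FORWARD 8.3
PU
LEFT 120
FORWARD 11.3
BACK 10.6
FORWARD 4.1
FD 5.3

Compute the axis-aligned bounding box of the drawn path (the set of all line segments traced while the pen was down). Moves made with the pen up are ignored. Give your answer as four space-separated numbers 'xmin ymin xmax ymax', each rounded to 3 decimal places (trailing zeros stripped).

Answer: 0 -39.318 22.7 0

Derivation:
Executing turtle program step by step:
Start: pos=(0,0), heading=0, pen down
RT 60: heading 0 -> 300
FD 6.1: (0,0) -> (3.05,-5.283) [heading=300, draw]
FD 11.4: (3.05,-5.283) -> (8.75,-15.155) [heading=300, draw]
FD 8.4: (8.75,-15.155) -> (12.95,-22.43) [heading=300, draw]
FD 11.2: (12.95,-22.43) -> (18.55,-32.13) [heading=300, draw]
FD 8.3: (18.55,-32.13) -> (22.7,-39.318) [heading=300, draw]
PU: pen up
LT 120: heading 300 -> 60
FD 11.3: (22.7,-39.318) -> (28.35,-29.531) [heading=60, move]
BK 10.6: (28.35,-29.531) -> (23.05,-38.711) [heading=60, move]
FD 4.1: (23.05,-38.711) -> (25.1,-35.161) [heading=60, move]
FD 5.3: (25.1,-35.161) -> (27.75,-30.571) [heading=60, move]
Final: pos=(27.75,-30.571), heading=60, 5 segment(s) drawn

Segment endpoints: x in {0, 3.05, 8.75, 12.95, 18.55, 22.7}, y in {-39.318, -32.13, -22.43, -15.155, -5.283, 0}
xmin=0, ymin=-39.318, xmax=22.7, ymax=0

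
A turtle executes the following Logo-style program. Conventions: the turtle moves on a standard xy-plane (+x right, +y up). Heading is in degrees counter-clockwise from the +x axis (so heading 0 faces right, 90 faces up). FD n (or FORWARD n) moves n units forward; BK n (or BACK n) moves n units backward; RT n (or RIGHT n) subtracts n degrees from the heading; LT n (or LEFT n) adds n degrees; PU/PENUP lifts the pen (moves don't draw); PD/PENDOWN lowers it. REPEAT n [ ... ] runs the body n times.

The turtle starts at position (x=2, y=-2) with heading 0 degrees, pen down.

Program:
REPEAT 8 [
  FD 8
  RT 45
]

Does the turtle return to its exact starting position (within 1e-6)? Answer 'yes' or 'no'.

Answer: yes

Derivation:
Executing turtle program step by step:
Start: pos=(2,-2), heading=0, pen down
REPEAT 8 [
  -- iteration 1/8 --
  FD 8: (2,-2) -> (10,-2) [heading=0, draw]
  RT 45: heading 0 -> 315
  -- iteration 2/8 --
  FD 8: (10,-2) -> (15.657,-7.657) [heading=315, draw]
  RT 45: heading 315 -> 270
  -- iteration 3/8 --
  FD 8: (15.657,-7.657) -> (15.657,-15.657) [heading=270, draw]
  RT 45: heading 270 -> 225
  -- iteration 4/8 --
  FD 8: (15.657,-15.657) -> (10,-21.314) [heading=225, draw]
  RT 45: heading 225 -> 180
  -- iteration 5/8 --
  FD 8: (10,-21.314) -> (2,-21.314) [heading=180, draw]
  RT 45: heading 180 -> 135
  -- iteration 6/8 --
  FD 8: (2,-21.314) -> (-3.657,-15.657) [heading=135, draw]
  RT 45: heading 135 -> 90
  -- iteration 7/8 --
  FD 8: (-3.657,-15.657) -> (-3.657,-7.657) [heading=90, draw]
  RT 45: heading 90 -> 45
  -- iteration 8/8 --
  FD 8: (-3.657,-7.657) -> (2,-2) [heading=45, draw]
  RT 45: heading 45 -> 0
]
Final: pos=(2,-2), heading=0, 8 segment(s) drawn

Start position: (2, -2)
Final position: (2, -2)
Distance = 0; < 1e-6 -> CLOSED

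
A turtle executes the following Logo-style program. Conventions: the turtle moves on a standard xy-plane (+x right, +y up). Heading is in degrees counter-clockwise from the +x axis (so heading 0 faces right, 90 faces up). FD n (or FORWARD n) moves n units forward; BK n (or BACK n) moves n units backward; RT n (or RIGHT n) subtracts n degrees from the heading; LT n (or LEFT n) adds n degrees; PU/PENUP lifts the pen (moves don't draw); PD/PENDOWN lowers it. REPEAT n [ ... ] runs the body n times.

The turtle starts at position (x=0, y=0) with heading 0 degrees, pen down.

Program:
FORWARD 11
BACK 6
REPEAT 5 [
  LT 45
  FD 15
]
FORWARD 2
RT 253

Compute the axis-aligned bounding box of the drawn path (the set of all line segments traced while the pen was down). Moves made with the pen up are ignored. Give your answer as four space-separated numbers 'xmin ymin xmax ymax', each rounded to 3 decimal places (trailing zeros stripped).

Answer: -22.021 0 15.607 36.213

Derivation:
Executing turtle program step by step:
Start: pos=(0,0), heading=0, pen down
FD 11: (0,0) -> (11,0) [heading=0, draw]
BK 6: (11,0) -> (5,0) [heading=0, draw]
REPEAT 5 [
  -- iteration 1/5 --
  LT 45: heading 0 -> 45
  FD 15: (5,0) -> (15.607,10.607) [heading=45, draw]
  -- iteration 2/5 --
  LT 45: heading 45 -> 90
  FD 15: (15.607,10.607) -> (15.607,25.607) [heading=90, draw]
  -- iteration 3/5 --
  LT 45: heading 90 -> 135
  FD 15: (15.607,25.607) -> (5,36.213) [heading=135, draw]
  -- iteration 4/5 --
  LT 45: heading 135 -> 180
  FD 15: (5,36.213) -> (-10,36.213) [heading=180, draw]
  -- iteration 5/5 --
  LT 45: heading 180 -> 225
  FD 15: (-10,36.213) -> (-20.607,25.607) [heading=225, draw]
]
FD 2: (-20.607,25.607) -> (-22.021,24.192) [heading=225, draw]
RT 253: heading 225 -> 332
Final: pos=(-22.021,24.192), heading=332, 8 segment(s) drawn

Segment endpoints: x in {-22.021, -20.607, -10, 0, 5, 5, 11, 15.607, 15.607}, y in {0, 10.607, 24.192, 25.607, 36.213}
xmin=-22.021, ymin=0, xmax=15.607, ymax=36.213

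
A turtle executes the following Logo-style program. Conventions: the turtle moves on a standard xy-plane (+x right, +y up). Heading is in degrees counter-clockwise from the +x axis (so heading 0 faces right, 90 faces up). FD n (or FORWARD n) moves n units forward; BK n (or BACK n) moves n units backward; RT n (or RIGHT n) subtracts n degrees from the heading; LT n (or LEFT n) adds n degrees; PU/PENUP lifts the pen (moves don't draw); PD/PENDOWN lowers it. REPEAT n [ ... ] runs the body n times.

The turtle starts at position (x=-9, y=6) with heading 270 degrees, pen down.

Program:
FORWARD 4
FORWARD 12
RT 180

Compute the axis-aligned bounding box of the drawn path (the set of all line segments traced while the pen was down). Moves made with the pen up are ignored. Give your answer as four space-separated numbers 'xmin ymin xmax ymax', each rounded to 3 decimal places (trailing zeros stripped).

Answer: -9 -10 -9 6

Derivation:
Executing turtle program step by step:
Start: pos=(-9,6), heading=270, pen down
FD 4: (-9,6) -> (-9,2) [heading=270, draw]
FD 12: (-9,2) -> (-9,-10) [heading=270, draw]
RT 180: heading 270 -> 90
Final: pos=(-9,-10), heading=90, 2 segment(s) drawn

Segment endpoints: x in {-9, -9}, y in {-10, 2, 6}
xmin=-9, ymin=-10, xmax=-9, ymax=6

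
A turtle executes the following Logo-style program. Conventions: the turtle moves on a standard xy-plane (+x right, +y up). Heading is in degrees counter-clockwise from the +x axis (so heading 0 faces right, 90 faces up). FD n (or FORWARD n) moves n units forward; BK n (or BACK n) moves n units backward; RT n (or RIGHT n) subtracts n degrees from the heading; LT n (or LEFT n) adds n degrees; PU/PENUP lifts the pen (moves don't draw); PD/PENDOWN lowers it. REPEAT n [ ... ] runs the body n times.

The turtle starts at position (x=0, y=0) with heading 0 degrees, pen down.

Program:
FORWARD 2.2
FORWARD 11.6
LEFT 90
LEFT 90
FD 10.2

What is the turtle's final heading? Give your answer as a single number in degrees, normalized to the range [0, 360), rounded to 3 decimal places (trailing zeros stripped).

Answer: 180

Derivation:
Executing turtle program step by step:
Start: pos=(0,0), heading=0, pen down
FD 2.2: (0,0) -> (2.2,0) [heading=0, draw]
FD 11.6: (2.2,0) -> (13.8,0) [heading=0, draw]
LT 90: heading 0 -> 90
LT 90: heading 90 -> 180
FD 10.2: (13.8,0) -> (3.6,0) [heading=180, draw]
Final: pos=(3.6,0), heading=180, 3 segment(s) drawn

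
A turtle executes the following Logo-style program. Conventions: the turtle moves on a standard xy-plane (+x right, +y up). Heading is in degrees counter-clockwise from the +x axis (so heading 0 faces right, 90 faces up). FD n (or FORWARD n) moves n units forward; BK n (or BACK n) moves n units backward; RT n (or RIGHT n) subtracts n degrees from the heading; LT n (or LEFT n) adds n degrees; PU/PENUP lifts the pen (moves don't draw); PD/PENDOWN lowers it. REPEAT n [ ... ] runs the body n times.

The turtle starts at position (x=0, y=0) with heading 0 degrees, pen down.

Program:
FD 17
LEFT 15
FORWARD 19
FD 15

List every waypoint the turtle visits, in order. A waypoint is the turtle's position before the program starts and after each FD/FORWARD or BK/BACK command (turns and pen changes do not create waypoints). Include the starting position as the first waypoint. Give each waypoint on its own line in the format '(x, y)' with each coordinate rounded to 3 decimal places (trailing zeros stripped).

Answer: (0, 0)
(17, 0)
(35.353, 4.918)
(49.841, 8.8)

Derivation:
Executing turtle program step by step:
Start: pos=(0,0), heading=0, pen down
FD 17: (0,0) -> (17,0) [heading=0, draw]
LT 15: heading 0 -> 15
FD 19: (17,0) -> (35.353,4.918) [heading=15, draw]
FD 15: (35.353,4.918) -> (49.841,8.8) [heading=15, draw]
Final: pos=(49.841,8.8), heading=15, 3 segment(s) drawn
Waypoints (4 total):
(0, 0)
(17, 0)
(35.353, 4.918)
(49.841, 8.8)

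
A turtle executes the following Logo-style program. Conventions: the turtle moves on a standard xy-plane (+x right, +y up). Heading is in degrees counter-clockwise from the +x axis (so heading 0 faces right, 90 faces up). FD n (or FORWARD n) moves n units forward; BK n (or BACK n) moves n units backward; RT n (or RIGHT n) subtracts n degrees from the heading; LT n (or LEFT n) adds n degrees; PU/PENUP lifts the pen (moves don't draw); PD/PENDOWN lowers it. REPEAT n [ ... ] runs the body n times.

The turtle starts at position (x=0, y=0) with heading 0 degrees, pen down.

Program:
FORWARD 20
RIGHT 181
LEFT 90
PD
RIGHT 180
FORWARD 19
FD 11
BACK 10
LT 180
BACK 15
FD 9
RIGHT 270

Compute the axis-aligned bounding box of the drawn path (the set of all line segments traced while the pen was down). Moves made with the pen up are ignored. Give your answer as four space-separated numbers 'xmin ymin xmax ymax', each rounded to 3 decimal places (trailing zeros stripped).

Executing turtle program step by step:
Start: pos=(0,0), heading=0, pen down
FD 20: (0,0) -> (20,0) [heading=0, draw]
RT 181: heading 0 -> 179
LT 90: heading 179 -> 269
PD: pen down
RT 180: heading 269 -> 89
FD 19: (20,0) -> (20.332,18.997) [heading=89, draw]
FD 11: (20.332,18.997) -> (20.524,29.995) [heading=89, draw]
BK 10: (20.524,29.995) -> (20.349,19.997) [heading=89, draw]
LT 180: heading 89 -> 269
BK 15: (20.349,19.997) -> (20.611,34.995) [heading=269, draw]
FD 9: (20.611,34.995) -> (20.454,25.996) [heading=269, draw]
RT 270: heading 269 -> 359
Final: pos=(20.454,25.996), heading=359, 6 segment(s) drawn

Segment endpoints: x in {0, 20, 20.332, 20.349, 20.454, 20.524, 20.611}, y in {0, 18.997, 19.997, 25.996, 29.995, 34.995}
xmin=0, ymin=0, xmax=20.611, ymax=34.995

Answer: 0 0 20.611 34.995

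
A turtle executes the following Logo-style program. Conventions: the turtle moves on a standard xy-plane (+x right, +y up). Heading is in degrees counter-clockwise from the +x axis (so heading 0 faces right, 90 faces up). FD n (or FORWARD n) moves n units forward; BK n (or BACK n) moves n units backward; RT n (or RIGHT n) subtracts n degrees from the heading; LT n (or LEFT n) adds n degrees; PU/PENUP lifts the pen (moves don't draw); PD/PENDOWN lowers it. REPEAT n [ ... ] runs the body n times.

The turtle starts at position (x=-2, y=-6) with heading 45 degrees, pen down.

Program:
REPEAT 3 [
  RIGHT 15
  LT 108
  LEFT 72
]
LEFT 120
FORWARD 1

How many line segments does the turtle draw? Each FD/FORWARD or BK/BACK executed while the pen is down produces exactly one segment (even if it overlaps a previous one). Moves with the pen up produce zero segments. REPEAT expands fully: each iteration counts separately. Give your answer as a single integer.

Executing turtle program step by step:
Start: pos=(-2,-6), heading=45, pen down
REPEAT 3 [
  -- iteration 1/3 --
  RT 15: heading 45 -> 30
  LT 108: heading 30 -> 138
  LT 72: heading 138 -> 210
  -- iteration 2/3 --
  RT 15: heading 210 -> 195
  LT 108: heading 195 -> 303
  LT 72: heading 303 -> 15
  -- iteration 3/3 --
  RT 15: heading 15 -> 0
  LT 108: heading 0 -> 108
  LT 72: heading 108 -> 180
]
LT 120: heading 180 -> 300
FD 1: (-2,-6) -> (-1.5,-6.866) [heading=300, draw]
Final: pos=(-1.5,-6.866), heading=300, 1 segment(s) drawn
Segments drawn: 1

Answer: 1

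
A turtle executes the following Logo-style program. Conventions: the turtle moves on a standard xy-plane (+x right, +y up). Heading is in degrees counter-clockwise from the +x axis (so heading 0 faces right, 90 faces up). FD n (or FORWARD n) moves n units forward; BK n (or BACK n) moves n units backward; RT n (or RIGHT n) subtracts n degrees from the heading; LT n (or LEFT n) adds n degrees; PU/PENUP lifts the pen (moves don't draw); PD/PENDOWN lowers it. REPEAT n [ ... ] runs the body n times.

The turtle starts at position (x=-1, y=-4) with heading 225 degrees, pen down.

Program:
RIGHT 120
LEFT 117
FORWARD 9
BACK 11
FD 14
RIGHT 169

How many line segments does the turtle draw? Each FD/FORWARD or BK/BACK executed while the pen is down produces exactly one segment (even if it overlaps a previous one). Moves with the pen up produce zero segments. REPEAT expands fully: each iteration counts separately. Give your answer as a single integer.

Executing turtle program step by step:
Start: pos=(-1,-4), heading=225, pen down
RT 120: heading 225 -> 105
LT 117: heading 105 -> 222
FD 9: (-1,-4) -> (-7.688,-10.022) [heading=222, draw]
BK 11: (-7.688,-10.022) -> (0.486,-2.662) [heading=222, draw]
FD 14: (0.486,-2.662) -> (-9.918,-12.03) [heading=222, draw]
RT 169: heading 222 -> 53
Final: pos=(-9.918,-12.03), heading=53, 3 segment(s) drawn
Segments drawn: 3

Answer: 3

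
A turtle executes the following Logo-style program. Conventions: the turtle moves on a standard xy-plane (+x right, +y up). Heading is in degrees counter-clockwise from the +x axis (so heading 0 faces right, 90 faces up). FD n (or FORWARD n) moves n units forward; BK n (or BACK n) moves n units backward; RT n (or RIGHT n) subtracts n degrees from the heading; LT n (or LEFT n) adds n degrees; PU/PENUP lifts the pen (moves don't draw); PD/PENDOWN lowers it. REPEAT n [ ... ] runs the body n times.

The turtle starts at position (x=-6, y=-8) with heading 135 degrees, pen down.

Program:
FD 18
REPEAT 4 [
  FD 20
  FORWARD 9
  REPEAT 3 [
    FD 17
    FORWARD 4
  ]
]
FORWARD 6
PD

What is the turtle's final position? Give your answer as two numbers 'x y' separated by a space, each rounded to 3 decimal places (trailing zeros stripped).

Answer: -283.186 269.186

Derivation:
Executing turtle program step by step:
Start: pos=(-6,-8), heading=135, pen down
FD 18: (-6,-8) -> (-18.728,4.728) [heading=135, draw]
REPEAT 4 [
  -- iteration 1/4 --
  FD 20: (-18.728,4.728) -> (-32.87,18.87) [heading=135, draw]
  FD 9: (-32.87,18.87) -> (-39.234,25.234) [heading=135, draw]
  REPEAT 3 [
    -- iteration 1/3 --
    FD 17: (-39.234,25.234) -> (-51.255,37.255) [heading=135, draw]
    FD 4: (-51.255,37.255) -> (-54.083,40.083) [heading=135, draw]
    -- iteration 2/3 --
    FD 17: (-54.083,40.083) -> (-66.104,52.104) [heading=135, draw]
    FD 4: (-66.104,52.104) -> (-68.933,54.933) [heading=135, draw]
    -- iteration 3/3 --
    FD 17: (-68.933,54.933) -> (-80.953,66.953) [heading=135, draw]
    FD 4: (-80.953,66.953) -> (-83.782,69.782) [heading=135, draw]
  ]
  -- iteration 2/4 --
  FD 20: (-83.782,69.782) -> (-97.924,83.924) [heading=135, draw]
  FD 9: (-97.924,83.924) -> (-104.288,90.288) [heading=135, draw]
  REPEAT 3 [
    -- iteration 1/3 --
    FD 17: (-104.288,90.288) -> (-116.309,102.309) [heading=135, draw]
    FD 4: (-116.309,102.309) -> (-119.137,105.137) [heading=135, draw]
    -- iteration 2/3 --
    FD 17: (-119.137,105.137) -> (-131.158,117.158) [heading=135, draw]
    FD 4: (-131.158,117.158) -> (-133.986,119.986) [heading=135, draw]
    -- iteration 3/3 --
    FD 17: (-133.986,119.986) -> (-146.007,132.007) [heading=135, draw]
    FD 4: (-146.007,132.007) -> (-148.836,134.836) [heading=135, draw]
  ]
  -- iteration 3/4 --
  FD 20: (-148.836,134.836) -> (-162.978,148.978) [heading=135, draw]
  FD 9: (-162.978,148.978) -> (-169.342,155.342) [heading=135, draw]
  REPEAT 3 [
    -- iteration 1/3 --
    FD 17: (-169.342,155.342) -> (-181.362,167.362) [heading=135, draw]
    FD 4: (-181.362,167.362) -> (-184.191,170.191) [heading=135, draw]
    -- iteration 2/3 --
    FD 17: (-184.191,170.191) -> (-196.212,182.212) [heading=135, draw]
    FD 4: (-196.212,182.212) -> (-199.04,185.04) [heading=135, draw]
    -- iteration 3/3 --
    FD 17: (-199.04,185.04) -> (-211.061,197.061) [heading=135, draw]
    FD 4: (-211.061,197.061) -> (-213.889,199.889) [heading=135, draw]
  ]
  -- iteration 4/4 --
  FD 20: (-213.889,199.889) -> (-228.032,214.032) [heading=135, draw]
  FD 9: (-228.032,214.032) -> (-234.395,220.395) [heading=135, draw]
  REPEAT 3 [
    -- iteration 1/3 --
    FD 17: (-234.395,220.395) -> (-246.416,232.416) [heading=135, draw]
    FD 4: (-246.416,232.416) -> (-249.245,235.245) [heading=135, draw]
    -- iteration 2/3 --
    FD 17: (-249.245,235.245) -> (-261.266,247.266) [heading=135, draw]
    FD 4: (-261.266,247.266) -> (-264.094,250.094) [heading=135, draw]
    -- iteration 3/3 --
    FD 17: (-264.094,250.094) -> (-276.115,262.115) [heading=135, draw]
    FD 4: (-276.115,262.115) -> (-278.943,264.943) [heading=135, draw]
  ]
]
FD 6: (-278.943,264.943) -> (-283.186,269.186) [heading=135, draw]
PD: pen down
Final: pos=(-283.186,269.186), heading=135, 34 segment(s) drawn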